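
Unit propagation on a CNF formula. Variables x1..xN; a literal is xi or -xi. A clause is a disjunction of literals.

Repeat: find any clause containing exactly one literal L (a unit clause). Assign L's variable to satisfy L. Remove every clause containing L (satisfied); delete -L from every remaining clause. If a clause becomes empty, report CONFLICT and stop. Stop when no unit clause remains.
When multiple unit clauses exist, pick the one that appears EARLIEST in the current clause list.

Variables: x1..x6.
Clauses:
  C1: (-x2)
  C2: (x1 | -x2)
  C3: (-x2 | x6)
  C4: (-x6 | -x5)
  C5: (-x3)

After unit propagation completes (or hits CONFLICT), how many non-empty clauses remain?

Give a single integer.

Answer: 1

Derivation:
unit clause [-2] forces x2=F; simplify:
  satisfied 3 clause(s); 2 remain; assigned so far: [2]
unit clause [-3] forces x3=F; simplify:
  satisfied 1 clause(s); 1 remain; assigned so far: [2, 3]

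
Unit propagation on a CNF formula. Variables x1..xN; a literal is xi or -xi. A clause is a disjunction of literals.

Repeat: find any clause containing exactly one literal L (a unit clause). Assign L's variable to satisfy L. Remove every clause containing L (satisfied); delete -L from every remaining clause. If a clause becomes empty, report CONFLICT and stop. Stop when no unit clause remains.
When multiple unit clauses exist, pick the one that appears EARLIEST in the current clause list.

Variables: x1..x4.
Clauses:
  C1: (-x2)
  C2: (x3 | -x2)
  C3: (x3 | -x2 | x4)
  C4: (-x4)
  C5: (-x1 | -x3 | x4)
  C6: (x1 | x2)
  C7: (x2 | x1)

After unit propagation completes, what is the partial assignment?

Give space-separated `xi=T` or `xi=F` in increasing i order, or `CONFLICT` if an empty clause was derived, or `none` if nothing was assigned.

Answer: x1=T x2=F x3=F x4=F

Derivation:
unit clause [-2] forces x2=F; simplify:
  drop 2 from [1, 2] -> [1]
  drop 2 from [2, 1] -> [1]
  satisfied 3 clause(s); 4 remain; assigned so far: [2]
unit clause [-4] forces x4=F; simplify:
  drop 4 from [-1, -3, 4] -> [-1, -3]
  satisfied 1 clause(s); 3 remain; assigned so far: [2, 4]
unit clause [1] forces x1=T; simplify:
  drop -1 from [-1, -3] -> [-3]
  satisfied 2 clause(s); 1 remain; assigned so far: [1, 2, 4]
unit clause [-3] forces x3=F; simplify:
  satisfied 1 clause(s); 0 remain; assigned so far: [1, 2, 3, 4]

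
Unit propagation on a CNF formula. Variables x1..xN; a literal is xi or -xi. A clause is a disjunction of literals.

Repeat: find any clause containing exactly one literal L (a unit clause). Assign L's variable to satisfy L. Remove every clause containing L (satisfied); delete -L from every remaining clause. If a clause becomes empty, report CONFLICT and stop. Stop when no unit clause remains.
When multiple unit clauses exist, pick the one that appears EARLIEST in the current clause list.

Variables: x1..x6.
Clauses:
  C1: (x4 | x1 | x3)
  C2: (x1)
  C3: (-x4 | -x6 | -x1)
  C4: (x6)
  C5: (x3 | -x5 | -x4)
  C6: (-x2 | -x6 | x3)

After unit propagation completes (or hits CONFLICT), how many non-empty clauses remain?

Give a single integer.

Answer: 1

Derivation:
unit clause [1] forces x1=T; simplify:
  drop -1 from [-4, -6, -1] -> [-4, -6]
  satisfied 2 clause(s); 4 remain; assigned so far: [1]
unit clause [6] forces x6=T; simplify:
  drop -6 from [-4, -6] -> [-4]
  drop -6 from [-2, -6, 3] -> [-2, 3]
  satisfied 1 clause(s); 3 remain; assigned so far: [1, 6]
unit clause [-4] forces x4=F; simplify:
  satisfied 2 clause(s); 1 remain; assigned so far: [1, 4, 6]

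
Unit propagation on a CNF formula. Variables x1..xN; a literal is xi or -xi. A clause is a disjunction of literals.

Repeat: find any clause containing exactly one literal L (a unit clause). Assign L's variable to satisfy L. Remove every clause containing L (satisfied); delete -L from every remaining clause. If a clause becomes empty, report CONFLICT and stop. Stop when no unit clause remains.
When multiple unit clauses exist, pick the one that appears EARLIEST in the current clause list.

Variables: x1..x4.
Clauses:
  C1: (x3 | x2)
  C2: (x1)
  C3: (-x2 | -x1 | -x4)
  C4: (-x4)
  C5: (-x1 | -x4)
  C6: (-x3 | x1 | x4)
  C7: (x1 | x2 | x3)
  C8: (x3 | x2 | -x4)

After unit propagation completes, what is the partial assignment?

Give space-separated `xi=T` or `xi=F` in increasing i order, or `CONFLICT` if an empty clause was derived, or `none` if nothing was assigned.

Answer: x1=T x4=F

Derivation:
unit clause [1] forces x1=T; simplify:
  drop -1 from [-2, -1, -4] -> [-2, -4]
  drop -1 from [-1, -4] -> [-4]
  satisfied 3 clause(s); 5 remain; assigned so far: [1]
unit clause [-4] forces x4=F; simplify:
  satisfied 4 clause(s); 1 remain; assigned so far: [1, 4]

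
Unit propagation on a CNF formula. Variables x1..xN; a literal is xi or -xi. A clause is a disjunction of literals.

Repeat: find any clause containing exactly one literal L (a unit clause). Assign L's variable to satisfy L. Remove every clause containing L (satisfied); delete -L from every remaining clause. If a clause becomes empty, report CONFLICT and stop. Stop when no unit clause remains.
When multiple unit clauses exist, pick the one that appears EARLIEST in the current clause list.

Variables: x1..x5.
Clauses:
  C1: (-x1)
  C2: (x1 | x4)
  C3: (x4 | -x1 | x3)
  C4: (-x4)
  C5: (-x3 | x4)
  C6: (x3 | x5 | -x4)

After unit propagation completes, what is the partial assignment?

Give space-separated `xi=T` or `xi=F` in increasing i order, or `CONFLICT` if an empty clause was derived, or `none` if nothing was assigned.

unit clause [-1] forces x1=F; simplify:
  drop 1 from [1, 4] -> [4]
  satisfied 2 clause(s); 4 remain; assigned so far: [1]
unit clause [4] forces x4=T; simplify:
  drop -4 from [-4] -> [] (empty!)
  drop -4 from [3, 5, -4] -> [3, 5]
  satisfied 2 clause(s); 2 remain; assigned so far: [1, 4]
CONFLICT (empty clause)

Answer: CONFLICT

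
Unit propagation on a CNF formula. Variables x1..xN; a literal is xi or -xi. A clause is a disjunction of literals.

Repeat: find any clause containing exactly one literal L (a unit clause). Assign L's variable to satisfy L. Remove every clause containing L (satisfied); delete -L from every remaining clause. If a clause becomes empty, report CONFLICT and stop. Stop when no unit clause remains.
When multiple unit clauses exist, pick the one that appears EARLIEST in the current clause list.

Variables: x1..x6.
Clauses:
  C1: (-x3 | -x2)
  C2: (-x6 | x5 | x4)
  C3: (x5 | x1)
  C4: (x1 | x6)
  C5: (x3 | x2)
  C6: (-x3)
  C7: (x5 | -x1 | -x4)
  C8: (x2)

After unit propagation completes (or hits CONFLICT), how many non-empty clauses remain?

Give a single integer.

unit clause [-3] forces x3=F; simplify:
  drop 3 from [3, 2] -> [2]
  satisfied 2 clause(s); 6 remain; assigned so far: [3]
unit clause [2] forces x2=T; simplify:
  satisfied 2 clause(s); 4 remain; assigned so far: [2, 3]

Answer: 4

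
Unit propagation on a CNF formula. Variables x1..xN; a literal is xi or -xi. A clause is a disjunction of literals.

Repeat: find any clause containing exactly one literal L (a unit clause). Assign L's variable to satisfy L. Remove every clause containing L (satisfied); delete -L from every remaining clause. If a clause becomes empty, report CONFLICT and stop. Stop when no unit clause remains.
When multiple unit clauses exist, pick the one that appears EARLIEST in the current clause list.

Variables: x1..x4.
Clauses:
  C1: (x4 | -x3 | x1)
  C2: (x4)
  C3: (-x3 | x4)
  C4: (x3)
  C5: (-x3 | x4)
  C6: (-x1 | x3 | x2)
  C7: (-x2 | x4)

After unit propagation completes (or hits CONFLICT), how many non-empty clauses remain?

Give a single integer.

Answer: 0

Derivation:
unit clause [4] forces x4=T; simplify:
  satisfied 5 clause(s); 2 remain; assigned so far: [4]
unit clause [3] forces x3=T; simplify:
  satisfied 2 clause(s); 0 remain; assigned so far: [3, 4]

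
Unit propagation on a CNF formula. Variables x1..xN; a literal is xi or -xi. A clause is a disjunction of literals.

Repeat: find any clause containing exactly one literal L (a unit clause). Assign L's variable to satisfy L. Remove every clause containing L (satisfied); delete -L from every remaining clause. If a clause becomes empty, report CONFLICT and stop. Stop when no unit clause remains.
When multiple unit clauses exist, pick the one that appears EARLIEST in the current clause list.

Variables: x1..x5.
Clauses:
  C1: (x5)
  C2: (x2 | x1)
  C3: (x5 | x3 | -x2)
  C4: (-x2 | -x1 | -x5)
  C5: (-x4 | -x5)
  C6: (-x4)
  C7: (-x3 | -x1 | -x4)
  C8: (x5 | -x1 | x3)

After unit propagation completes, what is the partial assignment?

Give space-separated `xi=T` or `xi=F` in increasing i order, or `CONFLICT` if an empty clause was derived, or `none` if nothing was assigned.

unit clause [5] forces x5=T; simplify:
  drop -5 from [-2, -1, -5] -> [-2, -1]
  drop -5 from [-4, -5] -> [-4]
  satisfied 3 clause(s); 5 remain; assigned so far: [5]
unit clause [-4] forces x4=F; simplify:
  satisfied 3 clause(s); 2 remain; assigned so far: [4, 5]

Answer: x4=F x5=T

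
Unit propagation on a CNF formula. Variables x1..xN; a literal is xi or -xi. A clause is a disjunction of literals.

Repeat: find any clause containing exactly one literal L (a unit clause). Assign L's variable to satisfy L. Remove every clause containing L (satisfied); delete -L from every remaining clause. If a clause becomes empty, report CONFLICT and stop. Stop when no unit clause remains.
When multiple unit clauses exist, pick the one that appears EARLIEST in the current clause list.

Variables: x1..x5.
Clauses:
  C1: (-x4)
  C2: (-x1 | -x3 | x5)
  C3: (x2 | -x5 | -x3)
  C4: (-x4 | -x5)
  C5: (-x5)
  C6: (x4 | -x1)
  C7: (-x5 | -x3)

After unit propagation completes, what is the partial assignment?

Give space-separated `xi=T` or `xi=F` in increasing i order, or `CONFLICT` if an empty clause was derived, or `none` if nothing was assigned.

Answer: x1=F x4=F x5=F

Derivation:
unit clause [-4] forces x4=F; simplify:
  drop 4 from [4, -1] -> [-1]
  satisfied 2 clause(s); 5 remain; assigned so far: [4]
unit clause [-5] forces x5=F; simplify:
  drop 5 from [-1, -3, 5] -> [-1, -3]
  satisfied 3 clause(s); 2 remain; assigned so far: [4, 5]
unit clause [-1] forces x1=F; simplify:
  satisfied 2 clause(s); 0 remain; assigned so far: [1, 4, 5]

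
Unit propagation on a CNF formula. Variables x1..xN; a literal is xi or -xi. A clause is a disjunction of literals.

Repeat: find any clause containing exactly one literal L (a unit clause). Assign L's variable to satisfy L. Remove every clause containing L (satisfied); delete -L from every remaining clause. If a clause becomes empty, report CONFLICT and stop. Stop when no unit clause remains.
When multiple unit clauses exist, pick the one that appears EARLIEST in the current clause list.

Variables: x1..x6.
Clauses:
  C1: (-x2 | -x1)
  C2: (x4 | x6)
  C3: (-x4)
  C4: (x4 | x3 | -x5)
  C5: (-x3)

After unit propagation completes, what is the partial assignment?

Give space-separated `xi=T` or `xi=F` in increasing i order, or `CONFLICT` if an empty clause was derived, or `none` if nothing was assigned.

unit clause [-4] forces x4=F; simplify:
  drop 4 from [4, 6] -> [6]
  drop 4 from [4, 3, -5] -> [3, -5]
  satisfied 1 clause(s); 4 remain; assigned so far: [4]
unit clause [6] forces x6=T; simplify:
  satisfied 1 clause(s); 3 remain; assigned so far: [4, 6]
unit clause [-3] forces x3=F; simplify:
  drop 3 from [3, -5] -> [-5]
  satisfied 1 clause(s); 2 remain; assigned so far: [3, 4, 6]
unit clause [-5] forces x5=F; simplify:
  satisfied 1 clause(s); 1 remain; assigned so far: [3, 4, 5, 6]

Answer: x3=F x4=F x5=F x6=T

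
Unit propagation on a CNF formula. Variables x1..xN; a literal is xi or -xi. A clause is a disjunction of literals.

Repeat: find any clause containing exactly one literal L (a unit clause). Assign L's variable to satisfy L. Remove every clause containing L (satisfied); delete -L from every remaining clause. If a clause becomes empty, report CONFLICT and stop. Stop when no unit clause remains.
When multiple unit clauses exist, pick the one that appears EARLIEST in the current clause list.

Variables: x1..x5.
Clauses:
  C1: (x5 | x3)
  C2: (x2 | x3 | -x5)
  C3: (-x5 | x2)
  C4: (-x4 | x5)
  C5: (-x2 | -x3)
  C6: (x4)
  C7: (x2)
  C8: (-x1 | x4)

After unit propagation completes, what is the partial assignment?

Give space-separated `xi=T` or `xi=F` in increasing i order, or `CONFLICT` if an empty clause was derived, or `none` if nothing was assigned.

unit clause [4] forces x4=T; simplify:
  drop -4 from [-4, 5] -> [5]
  satisfied 2 clause(s); 6 remain; assigned so far: [4]
unit clause [5] forces x5=T; simplify:
  drop -5 from [2, 3, -5] -> [2, 3]
  drop -5 from [-5, 2] -> [2]
  satisfied 2 clause(s); 4 remain; assigned so far: [4, 5]
unit clause [2] forces x2=T; simplify:
  drop -2 from [-2, -3] -> [-3]
  satisfied 3 clause(s); 1 remain; assigned so far: [2, 4, 5]
unit clause [-3] forces x3=F; simplify:
  satisfied 1 clause(s); 0 remain; assigned so far: [2, 3, 4, 5]

Answer: x2=T x3=F x4=T x5=T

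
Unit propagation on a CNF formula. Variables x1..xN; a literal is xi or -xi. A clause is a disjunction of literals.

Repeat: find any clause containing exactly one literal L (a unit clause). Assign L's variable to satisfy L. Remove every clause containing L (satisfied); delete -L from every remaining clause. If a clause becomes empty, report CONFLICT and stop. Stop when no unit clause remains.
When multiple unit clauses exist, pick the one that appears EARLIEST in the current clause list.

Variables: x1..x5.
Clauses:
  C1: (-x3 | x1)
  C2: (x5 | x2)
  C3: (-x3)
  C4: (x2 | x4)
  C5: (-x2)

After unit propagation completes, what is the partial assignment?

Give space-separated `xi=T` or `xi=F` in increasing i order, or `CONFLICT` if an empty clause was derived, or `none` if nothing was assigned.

unit clause [-3] forces x3=F; simplify:
  satisfied 2 clause(s); 3 remain; assigned so far: [3]
unit clause [-2] forces x2=F; simplify:
  drop 2 from [5, 2] -> [5]
  drop 2 from [2, 4] -> [4]
  satisfied 1 clause(s); 2 remain; assigned so far: [2, 3]
unit clause [5] forces x5=T; simplify:
  satisfied 1 clause(s); 1 remain; assigned so far: [2, 3, 5]
unit clause [4] forces x4=T; simplify:
  satisfied 1 clause(s); 0 remain; assigned so far: [2, 3, 4, 5]

Answer: x2=F x3=F x4=T x5=T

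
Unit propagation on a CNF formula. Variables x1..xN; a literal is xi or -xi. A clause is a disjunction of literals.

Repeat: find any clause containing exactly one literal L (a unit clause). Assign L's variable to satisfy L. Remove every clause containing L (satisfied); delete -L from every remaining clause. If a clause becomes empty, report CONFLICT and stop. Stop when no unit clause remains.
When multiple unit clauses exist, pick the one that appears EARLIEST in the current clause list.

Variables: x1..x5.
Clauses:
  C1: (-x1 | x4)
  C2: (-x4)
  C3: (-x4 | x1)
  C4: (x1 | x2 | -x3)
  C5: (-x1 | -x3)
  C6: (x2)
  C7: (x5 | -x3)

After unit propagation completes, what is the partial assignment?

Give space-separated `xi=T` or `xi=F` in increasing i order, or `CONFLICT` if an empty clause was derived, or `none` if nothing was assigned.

unit clause [-4] forces x4=F; simplify:
  drop 4 from [-1, 4] -> [-1]
  satisfied 2 clause(s); 5 remain; assigned so far: [4]
unit clause [-1] forces x1=F; simplify:
  drop 1 from [1, 2, -3] -> [2, -3]
  satisfied 2 clause(s); 3 remain; assigned so far: [1, 4]
unit clause [2] forces x2=T; simplify:
  satisfied 2 clause(s); 1 remain; assigned so far: [1, 2, 4]

Answer: x1=F x2=T x4=F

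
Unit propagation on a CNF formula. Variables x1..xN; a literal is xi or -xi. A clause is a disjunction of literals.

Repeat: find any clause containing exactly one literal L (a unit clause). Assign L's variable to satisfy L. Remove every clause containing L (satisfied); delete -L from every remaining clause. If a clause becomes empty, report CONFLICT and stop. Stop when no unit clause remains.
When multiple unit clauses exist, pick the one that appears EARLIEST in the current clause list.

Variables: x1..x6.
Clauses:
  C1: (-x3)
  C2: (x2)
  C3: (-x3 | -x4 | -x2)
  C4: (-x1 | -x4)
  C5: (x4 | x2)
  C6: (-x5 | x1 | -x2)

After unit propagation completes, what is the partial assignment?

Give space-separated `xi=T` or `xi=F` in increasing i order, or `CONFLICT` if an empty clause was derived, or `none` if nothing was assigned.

Answer: x2=T x3=F

Derivation:
unit clause [-3] forces x3=F; simplify:
  satisfied 2 clause(s); 4 remain; assigned so far: [3]
unit clause [2] forces x2=T; simplify:
  drop -2 from [-5, 1, -2] -> [-5, 1]
  satisfied 2 clause(s); 2 remain; assigned so far: [2, 3]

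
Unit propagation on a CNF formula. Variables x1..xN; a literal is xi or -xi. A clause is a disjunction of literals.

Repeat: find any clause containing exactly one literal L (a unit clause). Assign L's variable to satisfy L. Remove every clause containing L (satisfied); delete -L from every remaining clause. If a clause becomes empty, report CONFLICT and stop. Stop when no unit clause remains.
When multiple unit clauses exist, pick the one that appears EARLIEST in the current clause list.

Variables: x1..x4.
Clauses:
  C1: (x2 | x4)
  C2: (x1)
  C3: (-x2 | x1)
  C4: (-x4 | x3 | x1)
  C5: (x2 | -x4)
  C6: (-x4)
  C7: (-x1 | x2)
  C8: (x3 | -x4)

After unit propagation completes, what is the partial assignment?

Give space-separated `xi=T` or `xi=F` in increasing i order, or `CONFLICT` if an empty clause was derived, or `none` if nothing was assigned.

Answer: x1=T x2=T x4=F

Derivation:
unit clause [1] forces x1=T; simplify:
  drop -1 from [-1, 2] -> [2]
  satisfied 3 clause(s); 5 remain; assigned so far: [1]
unit clause [-4] forces x4=F; simplify:
  drop 4 from [2, 4] -> [2]
  satisfied 3 clause(s); 2 remain; assigned so far: [1, 4]
unit clause [2] forces x2=T; simplify:
  satisfied 2 clause(s); 0 remain; assigned so far: [1, 2, 4]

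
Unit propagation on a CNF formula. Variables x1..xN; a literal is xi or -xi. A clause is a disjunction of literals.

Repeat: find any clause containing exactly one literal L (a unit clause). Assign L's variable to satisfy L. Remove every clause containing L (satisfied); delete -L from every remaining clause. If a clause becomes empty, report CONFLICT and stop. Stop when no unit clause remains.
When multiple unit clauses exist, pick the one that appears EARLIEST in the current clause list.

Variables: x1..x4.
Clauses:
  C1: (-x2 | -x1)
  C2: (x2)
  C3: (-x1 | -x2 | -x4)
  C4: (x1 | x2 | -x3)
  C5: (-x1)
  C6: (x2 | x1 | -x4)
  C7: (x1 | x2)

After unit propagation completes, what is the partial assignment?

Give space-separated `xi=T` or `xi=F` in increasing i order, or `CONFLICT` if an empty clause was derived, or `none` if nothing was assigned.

Answer: x1=F x2=T

Derivation:
unit clause [2] forces x2=T; simplify:
  drop -2 from [-2, -1] -> [-1]
  drop -2 from [-1, -2, -4] -> [-1, -4]
  satisfied 4 clause(s); 3 remain; assigned so far: [2]
unit clause [-1] forces x1=F; simplify:
  satisfied 3 clause(s); 0 remain; assigned so far: [1, 2]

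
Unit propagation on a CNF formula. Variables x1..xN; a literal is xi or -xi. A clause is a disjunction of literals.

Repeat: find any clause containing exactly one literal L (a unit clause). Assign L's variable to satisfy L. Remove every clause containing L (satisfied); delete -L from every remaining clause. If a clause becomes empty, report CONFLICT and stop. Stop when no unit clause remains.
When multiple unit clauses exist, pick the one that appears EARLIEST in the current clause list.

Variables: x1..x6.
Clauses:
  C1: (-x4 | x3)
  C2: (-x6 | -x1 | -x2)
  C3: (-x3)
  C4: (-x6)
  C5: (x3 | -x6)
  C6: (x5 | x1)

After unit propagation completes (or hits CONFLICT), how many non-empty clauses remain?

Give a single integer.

unit clause [-3] forces x3=F; simplify:
  drop 3 from [-4, 3] -> [-4]
  drop 3 from [3, -6] -> [-6]
  satisfied 1 clause(s); 5 remain; assigned so far: [3]
unit clause [-4] forces x4=F; simplify:
  satisfied 1 clause(s); 4 remain; assigned so far: [3, 4]
unit clause [-6] forces x6=F; simplify:
  satisfied 3 clause(s); 1 remain; assigned so far: [3, 4, 6]

Answer: 1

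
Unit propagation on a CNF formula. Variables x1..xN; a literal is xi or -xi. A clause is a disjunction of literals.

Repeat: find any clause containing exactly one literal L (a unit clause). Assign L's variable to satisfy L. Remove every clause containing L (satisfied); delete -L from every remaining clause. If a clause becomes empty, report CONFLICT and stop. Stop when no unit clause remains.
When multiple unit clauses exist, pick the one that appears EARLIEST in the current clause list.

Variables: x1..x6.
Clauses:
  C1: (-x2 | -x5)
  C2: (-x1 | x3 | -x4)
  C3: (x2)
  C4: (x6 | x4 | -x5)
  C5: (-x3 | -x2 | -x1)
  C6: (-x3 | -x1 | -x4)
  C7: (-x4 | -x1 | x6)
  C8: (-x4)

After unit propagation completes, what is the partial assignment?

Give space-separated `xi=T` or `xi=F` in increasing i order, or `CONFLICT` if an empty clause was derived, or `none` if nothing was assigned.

Answer: x2=T x4=F x5=F

Derivation:
unit clause [2] forces x2=T; simplify:
  drop -2 from [-2, -5] -> [-5]
  drop -2 from [-3, -2, -1] -> [-3, -1]
  satisfied 1 clause(s); 7 remain; assigned so far: [2]
unit clause [-5] forces x5=F; simplify:
  satisfied 2 clause(s); 5 remain; assigned so far: [2, 5]
unit clause [-4] forces x4=F; simplify:
  satisfied 4 clause(s); 1 remain; assigned so far: [2, 4, 5]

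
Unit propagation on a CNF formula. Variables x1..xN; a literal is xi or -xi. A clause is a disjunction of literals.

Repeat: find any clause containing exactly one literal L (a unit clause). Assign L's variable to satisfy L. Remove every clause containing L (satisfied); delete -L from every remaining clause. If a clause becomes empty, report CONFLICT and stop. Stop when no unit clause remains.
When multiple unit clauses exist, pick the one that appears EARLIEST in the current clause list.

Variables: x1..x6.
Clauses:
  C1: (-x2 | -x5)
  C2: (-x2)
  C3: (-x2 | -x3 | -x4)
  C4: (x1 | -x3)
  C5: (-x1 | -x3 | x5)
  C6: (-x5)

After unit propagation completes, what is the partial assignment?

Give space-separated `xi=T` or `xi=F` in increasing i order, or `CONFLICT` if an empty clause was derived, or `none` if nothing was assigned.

Answer: x2=F x5=F

Derivation:
unit clause [-2] forces x2=F; simplify:
  satisfied 3 clause(s); 3 remain; assigned so far: [2]
unit clause [-5] forces x5=F; simplify:
  drop 5 from [-1, -3, 5] -> [-1, -3]
  satisfied 1 clause(s); 2 remain; assigned so far: [2, 5]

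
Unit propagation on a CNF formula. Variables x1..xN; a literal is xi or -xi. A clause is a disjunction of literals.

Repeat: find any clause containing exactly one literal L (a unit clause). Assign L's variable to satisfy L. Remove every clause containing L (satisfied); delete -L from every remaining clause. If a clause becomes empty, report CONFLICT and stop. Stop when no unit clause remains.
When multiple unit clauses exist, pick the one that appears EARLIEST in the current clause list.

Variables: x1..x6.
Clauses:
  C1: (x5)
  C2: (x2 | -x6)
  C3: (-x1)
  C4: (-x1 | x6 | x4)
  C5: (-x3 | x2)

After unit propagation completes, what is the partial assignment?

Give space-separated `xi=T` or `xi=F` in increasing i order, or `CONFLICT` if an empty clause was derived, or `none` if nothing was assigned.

Answer: x1=F x5=T

Derivation:
unit clause [5] forces x5=T; simplify:
  satisfied 1 clause(s); 4 remain; assigned so far: [5]
unit clause [-1] forces x1=F; simplify:
  satisfied 2 clause(s); 2 remain; assigned so far: [1, 5]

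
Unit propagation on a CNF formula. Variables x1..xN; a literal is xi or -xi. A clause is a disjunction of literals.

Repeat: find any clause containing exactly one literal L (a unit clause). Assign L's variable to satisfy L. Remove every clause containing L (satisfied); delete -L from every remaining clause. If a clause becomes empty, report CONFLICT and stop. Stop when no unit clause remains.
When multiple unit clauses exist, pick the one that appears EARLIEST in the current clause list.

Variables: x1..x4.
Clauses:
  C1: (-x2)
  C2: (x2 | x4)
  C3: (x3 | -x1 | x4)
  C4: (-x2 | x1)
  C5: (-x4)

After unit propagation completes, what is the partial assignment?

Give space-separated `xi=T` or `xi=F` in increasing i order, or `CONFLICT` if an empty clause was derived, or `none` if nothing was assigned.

unit clause [-2] forces x2=F; simplify:
  drop 2 from [2, 4] -> [4]
  satisfied 2 clause(s); 3 remain; assigned so far: [2]
unit clause [4] forces x4=T; simplify:
  drop -4 from [-4] -> [] (empty!)
  satisfied 2 clause(s); 1 remain; assigned so far: [2, 4]
CONFLICT (empty clause)

Answer: CONFLICT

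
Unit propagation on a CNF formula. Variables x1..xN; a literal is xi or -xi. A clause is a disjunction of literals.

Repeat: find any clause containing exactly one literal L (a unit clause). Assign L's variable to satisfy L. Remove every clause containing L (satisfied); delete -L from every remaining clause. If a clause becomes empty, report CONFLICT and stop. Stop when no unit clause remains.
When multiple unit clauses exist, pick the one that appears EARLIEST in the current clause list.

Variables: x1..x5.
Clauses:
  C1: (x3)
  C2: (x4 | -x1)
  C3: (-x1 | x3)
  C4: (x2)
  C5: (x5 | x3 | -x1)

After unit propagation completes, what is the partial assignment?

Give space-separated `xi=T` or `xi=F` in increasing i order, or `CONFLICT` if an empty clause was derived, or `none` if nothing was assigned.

unit clause [3] forces x3=T; simplify:
  satisfied 3 clause(s); 2 remain; assigned so far: [3]
unit clause [2] forces x2=T; simplify:
  satisfied 1 clause(s); 1 remain; assigned so far: [2, 3]

Answer: x2=T x3=T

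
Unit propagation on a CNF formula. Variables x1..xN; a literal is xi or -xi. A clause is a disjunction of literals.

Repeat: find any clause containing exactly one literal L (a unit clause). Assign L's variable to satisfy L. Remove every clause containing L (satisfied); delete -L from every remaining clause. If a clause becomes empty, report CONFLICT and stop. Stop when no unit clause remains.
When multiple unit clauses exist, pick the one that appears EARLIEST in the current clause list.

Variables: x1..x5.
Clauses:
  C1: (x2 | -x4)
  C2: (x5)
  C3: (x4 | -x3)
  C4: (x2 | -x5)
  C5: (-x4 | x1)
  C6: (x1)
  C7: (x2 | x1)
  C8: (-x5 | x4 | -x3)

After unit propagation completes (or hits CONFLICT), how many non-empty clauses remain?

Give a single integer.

Answer: 2

Derivation:
unit clause [5] forces x5=T; simplify:
  drop -5 from [2, -5] -> [2]
  drop -5 from [-5, 4, -3] -> [4, -3]
  satisfied 1 clause(s); 7 remain; assigned so far: [5]
unit clause [2] forces x2=T; simplify:
  satisfied 3 clause(s); 4 remain; assigned so far: [2, 5]
unit clause [1] forces x1=T; simplify:
  satisfied 2 clause(s); 2 remain; assigned so far: [1, 2, 5]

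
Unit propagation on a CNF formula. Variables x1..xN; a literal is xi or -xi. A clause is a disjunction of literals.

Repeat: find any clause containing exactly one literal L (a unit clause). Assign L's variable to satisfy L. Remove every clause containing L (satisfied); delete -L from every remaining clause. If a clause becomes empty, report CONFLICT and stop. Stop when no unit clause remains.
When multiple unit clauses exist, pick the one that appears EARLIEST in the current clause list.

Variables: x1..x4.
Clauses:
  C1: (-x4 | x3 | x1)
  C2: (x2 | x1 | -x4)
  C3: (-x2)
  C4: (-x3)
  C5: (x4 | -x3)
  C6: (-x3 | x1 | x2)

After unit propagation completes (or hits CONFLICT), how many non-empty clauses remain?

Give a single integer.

unit clause [-2] forces x2=F; simplify:
  drop 2 from [2, 1, -4] -> [1, -4]
  drop 2 from [-3, 1, 2] -> [-3, 1]
  satisfied 1 clause(s); 5 remain; assigned so far: [2]
unit clause [-3] forces x3=F; simplify:
  drop 3 from [-4, 3, 1] -> [-4, 1]
  satisfied 3 clause(s); 2 remain; assigned so far: [2, 3]

Answer: 2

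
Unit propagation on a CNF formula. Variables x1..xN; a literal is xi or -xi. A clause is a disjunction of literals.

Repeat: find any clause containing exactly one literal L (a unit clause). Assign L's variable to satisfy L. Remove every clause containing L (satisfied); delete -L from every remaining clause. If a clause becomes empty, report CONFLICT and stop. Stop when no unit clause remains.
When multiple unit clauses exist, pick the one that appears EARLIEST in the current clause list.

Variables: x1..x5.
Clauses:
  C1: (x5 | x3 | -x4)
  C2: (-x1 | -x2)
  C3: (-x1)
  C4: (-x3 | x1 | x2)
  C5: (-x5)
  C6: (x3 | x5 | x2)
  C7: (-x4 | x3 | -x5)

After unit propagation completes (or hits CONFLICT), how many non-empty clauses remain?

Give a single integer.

Answer: 3

Derivation:
unit clause [-1] forces x1=F; simplify:
  drop 1 from [-3, 1, 2] -> [-3, 2]
  satisfied 2 clause(s); 5 remain; assigned so far: [1]
unit clause [-5] forces x5=F; simplify:
  drop 5 from [5, 3, -4] -> [3, -4]
  drop 5 from [3, 5, 2] -> [3, 2]
  satisfied 2 clause(s); 3 remain; assigned so far: [1, 5]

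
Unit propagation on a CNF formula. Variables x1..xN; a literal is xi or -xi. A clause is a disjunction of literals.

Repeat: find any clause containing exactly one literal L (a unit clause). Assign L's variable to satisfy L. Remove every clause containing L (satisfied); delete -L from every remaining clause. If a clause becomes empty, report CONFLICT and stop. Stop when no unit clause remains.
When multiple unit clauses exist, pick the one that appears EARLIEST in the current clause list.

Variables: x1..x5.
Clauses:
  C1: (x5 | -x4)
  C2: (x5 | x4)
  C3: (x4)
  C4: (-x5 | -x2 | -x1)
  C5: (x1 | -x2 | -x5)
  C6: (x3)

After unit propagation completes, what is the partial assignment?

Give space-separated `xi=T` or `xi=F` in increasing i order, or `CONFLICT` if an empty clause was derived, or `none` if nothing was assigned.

unit clause [4] forces x4=T; simplify:
  drop -4 from [5, -4] -> [5]
  satisfied 2 clause(s); 4 remain; assigned so far: [4]
unit clause [5] forces x5=T; simplify:
  drop -5 from [-5, -2, -1] -> [-2, -1]
  drop -5 from [1, -2, -5] -> [1, -2]
  satisfied 1 clause(s); 3 remain; assigned so far: [4, 5]
unit clause [3] forces x3=T; simplify:
  satisfied 1 clause(s); 2 remain; assigned so far: [3, 4, 5]

Answer: x3=T x4=T x5=T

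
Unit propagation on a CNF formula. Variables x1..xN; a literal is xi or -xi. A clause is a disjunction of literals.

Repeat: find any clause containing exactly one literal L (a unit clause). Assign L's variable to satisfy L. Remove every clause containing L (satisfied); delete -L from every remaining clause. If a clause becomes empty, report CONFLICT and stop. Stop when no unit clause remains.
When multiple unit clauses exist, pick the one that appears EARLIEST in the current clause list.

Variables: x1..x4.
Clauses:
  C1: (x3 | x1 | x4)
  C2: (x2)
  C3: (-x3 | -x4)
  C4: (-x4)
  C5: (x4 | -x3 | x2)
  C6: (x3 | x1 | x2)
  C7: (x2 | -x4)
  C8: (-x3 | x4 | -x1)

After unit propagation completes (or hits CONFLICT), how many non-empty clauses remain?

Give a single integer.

unit clause [2] forces x2=T; simplify:
  satisfied 4 clause(s); 4 remain; assigned so far: [2]
unit clause [-4] forces x4=F; simplify:
  drop 4 from [3, 1, 4] -> [3, 1]
  drop 4 from [-3, 4, -1] -> [-3, -1]
  satisfied 2 clause(s); 2 remain; assigned so far: [2, 4]

Answer: 2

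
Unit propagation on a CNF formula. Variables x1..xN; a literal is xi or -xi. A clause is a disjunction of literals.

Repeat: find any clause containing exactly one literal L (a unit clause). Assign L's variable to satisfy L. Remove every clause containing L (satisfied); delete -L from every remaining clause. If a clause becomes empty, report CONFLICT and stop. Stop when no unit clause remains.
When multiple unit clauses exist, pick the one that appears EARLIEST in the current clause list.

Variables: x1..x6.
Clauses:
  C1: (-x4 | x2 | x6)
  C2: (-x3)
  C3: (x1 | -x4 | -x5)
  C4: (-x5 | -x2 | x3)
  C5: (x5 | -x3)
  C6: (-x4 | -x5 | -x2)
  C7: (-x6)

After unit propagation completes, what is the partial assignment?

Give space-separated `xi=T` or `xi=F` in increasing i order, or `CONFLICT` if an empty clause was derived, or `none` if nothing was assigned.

unit clause [-3] forces x3=F; simplify:
  drop 3 from [-5, -2, 3] -> [-5, -2]
  satisfied 2 clause(s); 5 remain; assigned so far: [3]
unit clause [-6] forces x6=F; simplify:
  drop 6 from [-4, 2, 6] -> [-4, 2]
  satisfied 1 clause(s); 4 remain; assigned so far: [3, 6]

Answer: x3=F x6=F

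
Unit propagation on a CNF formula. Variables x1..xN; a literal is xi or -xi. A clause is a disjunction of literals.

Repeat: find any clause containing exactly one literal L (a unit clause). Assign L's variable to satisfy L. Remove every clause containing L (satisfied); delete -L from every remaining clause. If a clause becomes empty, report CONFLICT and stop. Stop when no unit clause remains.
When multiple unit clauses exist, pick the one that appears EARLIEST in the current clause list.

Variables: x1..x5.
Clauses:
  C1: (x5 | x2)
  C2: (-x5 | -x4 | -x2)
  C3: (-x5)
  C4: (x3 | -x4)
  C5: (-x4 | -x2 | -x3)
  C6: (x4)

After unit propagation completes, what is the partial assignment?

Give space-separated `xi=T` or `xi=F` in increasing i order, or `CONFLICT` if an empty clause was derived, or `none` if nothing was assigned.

unit clause [-5] forces x5=F; simplify:
  drop 5 from [5, 2] -> [2]
  satisfied 2 clause(s); 4 remain; assigned so far: [5]
unit clause [2] forces x2=T; simplify:
  drop -2 from [-4, -2, -3] -> [-4, -3]
  satisfied 1 clause(s); 3 remain; assigned so far: [2, 5]
unit clause [4] forces x4=T; simplify:
  drop -4 from [3, -4] -> [3]
  drop -4 from [-4, -3] -> [-3]
  satisfied 1 clause(s); 2 remain; assigned so far: [2, 4, 5]
unit clause [3] forces x3=T; simplify:
  drop -3 from [-3] -> [] (empty!)
  satisfied 1 clause(s); 1 remain; assigned so far: [2, 3, 4, 5]
CONFLICT (empty clause)

Answer: CONFLICT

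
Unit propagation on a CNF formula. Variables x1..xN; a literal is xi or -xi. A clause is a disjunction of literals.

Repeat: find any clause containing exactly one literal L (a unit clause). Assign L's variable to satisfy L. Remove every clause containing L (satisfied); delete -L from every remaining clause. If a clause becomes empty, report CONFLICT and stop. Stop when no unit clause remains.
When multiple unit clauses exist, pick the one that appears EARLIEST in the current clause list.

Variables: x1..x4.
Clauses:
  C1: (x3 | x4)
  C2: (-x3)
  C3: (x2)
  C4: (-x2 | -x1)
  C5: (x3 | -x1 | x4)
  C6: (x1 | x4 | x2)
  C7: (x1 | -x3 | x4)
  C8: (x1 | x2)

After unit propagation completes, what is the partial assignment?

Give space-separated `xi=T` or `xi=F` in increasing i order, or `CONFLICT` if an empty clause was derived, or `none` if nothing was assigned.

Answer: x1=F x2=T x3=F x4=T

Derivation:
unit clause [-3] forces x3=F; simplify:
  drop 3 from [3, 4] -> [4]
  drop 3 from [3, -1, 4] -> [-1, 4]
  satisfied 2 clause(s); 6 remain; assigned so far: [3]
unit clause [4] forces x4=T; simplify:
  satisfied 3 clause(s); 3 remain; assigned so far: [3, 4]
unit clause [2] forces x2=T; simplify:
  drop -2 from [-2, -1] -> [-1]
  satisfied 2 clause(s); 1 remain; assigned so far: [2, 3, 4]
unit clause [-1] forces x1=F; simplify:
  satisfied 1 clause(s); 0 remain; assigned so far: [1, 2, 3, 4]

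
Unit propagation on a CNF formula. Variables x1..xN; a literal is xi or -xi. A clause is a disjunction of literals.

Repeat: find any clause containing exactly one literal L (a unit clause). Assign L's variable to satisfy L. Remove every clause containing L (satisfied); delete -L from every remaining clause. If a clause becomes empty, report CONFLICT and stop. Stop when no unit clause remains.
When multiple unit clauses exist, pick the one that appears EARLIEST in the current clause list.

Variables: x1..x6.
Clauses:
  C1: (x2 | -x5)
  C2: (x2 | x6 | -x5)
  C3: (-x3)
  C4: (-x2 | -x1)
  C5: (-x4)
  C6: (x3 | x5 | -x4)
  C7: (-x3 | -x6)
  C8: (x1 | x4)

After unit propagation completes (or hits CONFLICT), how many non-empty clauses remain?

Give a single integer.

Answer: 0

Derivation:
unit clause [-3] forces x3=F; simplify:
  drop 3 from [3, 5, -4] -> [5, -4]
  satisfied 2 clause(s); 6 remain; assigned so far: [3]
unit clause [-4] forces x4=F; simplify:
  drop 4 from [1, 4] -> [1]
  satisfied 2 clause(s); 4 remain; assigned so far: [3, 4]
unit clause [1] forces x1=T; simplify:
  drop -1 from [-2, -1] -> [-2]
  satisfied 1 clause(s); 3 remain; assigned so far: [1, 3, 4]
unit clause [-2] forces x2=F; simplify:
  drop 2 from [2, -5] -> [-5]
  drop 2 from [2, 6, -5] -> [6, -5]
  satisfied 1 clause(s); 2 remain; assigned so far: [1, 2, 3, 4]
unit clause [-5] forces x5=F; simplify:
  satisfied 2 clause(s); 0 remain; assigned so far: [1, 2, 3, 4, 5]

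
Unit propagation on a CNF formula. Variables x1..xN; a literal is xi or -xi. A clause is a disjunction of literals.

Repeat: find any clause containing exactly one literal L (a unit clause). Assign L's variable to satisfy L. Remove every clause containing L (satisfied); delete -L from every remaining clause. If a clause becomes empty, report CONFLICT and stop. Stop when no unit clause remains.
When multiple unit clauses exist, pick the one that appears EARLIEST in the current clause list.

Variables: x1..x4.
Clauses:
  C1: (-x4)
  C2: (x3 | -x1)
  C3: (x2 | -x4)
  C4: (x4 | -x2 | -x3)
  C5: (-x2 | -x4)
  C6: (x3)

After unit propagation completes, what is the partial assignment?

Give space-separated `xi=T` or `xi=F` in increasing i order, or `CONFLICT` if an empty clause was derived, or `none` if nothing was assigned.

unit clause [-4] forces x4=F; simplify:
  drop 4 from [4, -2, -3] -> [-2, -3]
  satisfied 3 clause(s); 3 remain; assigned so far: [4]
unit clause [3] forces x3=T; simplify:
  drop -3 from [-2, -3] -> [-2]
  satisfied 2 clause(s); 1 remain; assigned so far: [3, 4]
unit clause [-2] forces x2=F; simplify:
  satisfied 1 clause(s); 0 remain; assigned so far: [2, 3, 4]

Answer: x2=F x3=T x4=F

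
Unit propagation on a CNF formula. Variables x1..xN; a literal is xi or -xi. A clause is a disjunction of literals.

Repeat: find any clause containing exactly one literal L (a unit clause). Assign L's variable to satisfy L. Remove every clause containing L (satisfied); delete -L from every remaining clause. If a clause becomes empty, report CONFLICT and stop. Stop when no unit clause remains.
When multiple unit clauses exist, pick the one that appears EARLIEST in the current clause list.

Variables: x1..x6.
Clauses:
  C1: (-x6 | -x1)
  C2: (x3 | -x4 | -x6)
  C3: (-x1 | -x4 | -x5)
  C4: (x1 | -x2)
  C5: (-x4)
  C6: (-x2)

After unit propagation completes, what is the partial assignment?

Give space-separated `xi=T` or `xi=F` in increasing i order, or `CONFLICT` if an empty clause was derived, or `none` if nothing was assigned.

Answer: x2=F x4=F

Derivation:
unit clause [-4] forces x4=F; simplify:
  satisfied 3 clause(s); 3 remain; assigned so far: [4]
unit clause [-2] forces x2=F; simplify:
  satisfied 2 clause(s); 1 remain; assigned so far: [2, 4]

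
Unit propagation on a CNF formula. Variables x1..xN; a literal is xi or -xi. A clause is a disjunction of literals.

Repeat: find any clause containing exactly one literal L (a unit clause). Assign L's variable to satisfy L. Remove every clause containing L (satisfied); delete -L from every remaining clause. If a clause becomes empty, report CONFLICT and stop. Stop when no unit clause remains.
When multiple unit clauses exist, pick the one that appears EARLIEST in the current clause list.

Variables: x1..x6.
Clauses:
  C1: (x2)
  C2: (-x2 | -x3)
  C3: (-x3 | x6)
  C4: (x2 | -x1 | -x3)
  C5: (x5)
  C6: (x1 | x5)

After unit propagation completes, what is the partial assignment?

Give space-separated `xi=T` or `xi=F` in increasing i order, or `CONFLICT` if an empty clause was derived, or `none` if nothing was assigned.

unit clause [2] forces x2=T; simplify:
  drop -2 from [-2, -3] -> [-3]
  satisfied 2 clause(s); 4 remain; assigned so far: [2]
unit clause [-3] forces x3=F; simplify:
  satisfied 2 clause(s); 2 remain; assigned so far: [2, 3]
unit clause [5] forces x5=T; simplify:
  satisfied 2 clause(s); 0 remain; assigned so far: [2, 3, 5]

Answer: x2=T x3=F x5=T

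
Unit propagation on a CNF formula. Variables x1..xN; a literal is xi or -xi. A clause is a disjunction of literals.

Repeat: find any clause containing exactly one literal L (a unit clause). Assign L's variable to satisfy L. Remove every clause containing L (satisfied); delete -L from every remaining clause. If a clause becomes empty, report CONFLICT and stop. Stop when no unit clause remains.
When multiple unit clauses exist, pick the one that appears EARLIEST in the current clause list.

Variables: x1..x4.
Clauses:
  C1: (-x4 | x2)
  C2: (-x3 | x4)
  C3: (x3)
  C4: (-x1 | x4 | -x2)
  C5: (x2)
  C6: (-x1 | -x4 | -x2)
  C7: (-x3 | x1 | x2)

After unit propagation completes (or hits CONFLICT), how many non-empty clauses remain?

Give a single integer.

Answer: 0

Derivation:
unit clause [3] forces x3=T; simplify:
  drop -3 from [-3, 4] -> [4]
  drop -3 from [-3, 1, 2] -> [1, 2]
  satisfied 1 clause(s); 6 remain; assigned so far: [3]
unit clause [4] forces x4=T; simplify:
  drop -4 from [-4, 2] -> [2]
  drop -4 from [-1, -4, -2] -> [-1, -2]
  satisfied 2 clause(s); 4 remain; assigned so far: [3, 4]
unit clause [2] forces x2=T; simplify:
  drop -2 from [-1, -2] -> [-1]
  satisfied 3 clause(s); 1 remain; assigned so far: [2, 3, 4]
unit clause [-1] forces x1=F; simplify:
  satisfied 1 clause(s); 0 remain; assigned so far: [1, 2, 3, 4]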